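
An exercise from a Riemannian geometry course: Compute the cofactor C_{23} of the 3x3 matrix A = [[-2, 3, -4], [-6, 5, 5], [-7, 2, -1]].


To find cofactor C_{23}, delete row 2 and column 3.
The resulting 2x2 submatrix is: [[-2, 3], [-7, 2]]
Minor M_{23} = -2*2 - 3*-7
  = -4 - -21 = 17
Sign = (-1)^(2+3) = (-1)^5 = -1
Cofactor C_{23} = -1 * 17 = -17

-17


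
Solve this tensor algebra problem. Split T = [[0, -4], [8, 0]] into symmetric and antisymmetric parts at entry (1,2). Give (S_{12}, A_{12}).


T_{12} = -4
T_{21} = 8
S_{12} = (-4 + 8)/2 = 4/2 = 2
A_{12} = (-4 - 8)/2 = -12/2 = -6
Check: S + A = 2 + -6 = -4 = T_{12}.

(2, -6)


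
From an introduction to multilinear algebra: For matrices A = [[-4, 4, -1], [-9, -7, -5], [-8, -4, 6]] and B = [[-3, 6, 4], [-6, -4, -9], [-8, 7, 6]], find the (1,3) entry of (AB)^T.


(AB)^T_{ij} = (AB)_{ji} = sum_k A_{jk} B_{ki}.
For i=1, j=3 we need (AB)_{31}:
A_{31} * B_{11} = -8 * -3 = 24
A_{32} * B_{21} = -4 * -6 = 24
A_{33} * B_{31} = 6 * -8 = -48
Sum = 24 + 24 + -48 = 0

0


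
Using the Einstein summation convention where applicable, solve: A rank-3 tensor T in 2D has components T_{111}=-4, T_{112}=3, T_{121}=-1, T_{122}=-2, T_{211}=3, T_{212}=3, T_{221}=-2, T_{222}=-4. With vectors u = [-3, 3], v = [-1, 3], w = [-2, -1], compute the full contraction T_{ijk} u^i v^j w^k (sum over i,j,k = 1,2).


S = sum over i,j,k of T_{ijk} u_i v_j w_k. Expanding all 8 terms:
T_{111}*u_1*v_1*w_1 = -4*-3*-1*-2 = 24  (running total: 24)
T_{112}*u_1*v_1*w_2 = 3*-3*-1*-1 = -9  (running total: 15)
T_{121}*u_1*v_2*w_1 = -1*-3*3*-2 = -18  (running total: -3)
T_{122}*u_1*v_2*w_2 = -2*-3*3*-1 = -18  (running total: -21)
T_{211}*u_2*v_1*w_1 = 3*3*-1*-2 = 18  (running total: -3)
T_{212}*u_2*v_1*w_2 = 3*3*-1*-1 = 9  (running total: 6)
T_{221}*u_2*v_2*w_1 = -2*3*3*-2 = 36  (running total: 42)
T_{222}*u_2*v_2*w_2 = -4*3*3*-1 = 36  (running total: 78)
S = 78

78


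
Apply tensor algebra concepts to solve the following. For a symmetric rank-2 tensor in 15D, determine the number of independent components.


A symmetric rank-2 tensor in d dimensions has d(d+1)/2 independent components.
d = 15
d(d+1)/2 = 15 * 16 / 2 = 240 / 2 = 120

120


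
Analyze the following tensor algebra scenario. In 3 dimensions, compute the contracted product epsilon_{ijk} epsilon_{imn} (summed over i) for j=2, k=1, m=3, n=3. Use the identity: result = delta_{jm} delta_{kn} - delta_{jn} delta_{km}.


Using the identity: epsilon_{ijk} epsilon_{imn} = delta_{jm} delta_{kn} - delta_{jn} delta_{km}.
delta_{23} = 0
delta_{13} = 0
delta_{23} = 0
delta_{13} = 0
Result = 0 * 0 - 0 * 0 = 0 - 0 = 0

0


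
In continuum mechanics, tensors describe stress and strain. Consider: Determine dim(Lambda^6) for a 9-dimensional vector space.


The dimension of the space of p-forms on an n-dimensional space is C(n, p).
n = 9, p = 6
C(9, 6) = 9! / (6! * 3!) = 84

84


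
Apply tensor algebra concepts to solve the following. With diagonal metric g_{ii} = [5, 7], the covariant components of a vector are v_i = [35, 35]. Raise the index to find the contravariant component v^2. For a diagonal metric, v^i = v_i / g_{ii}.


To raise an index with a diagonal metric: v^i = v_i / g_{ii}.
For index 2: v_2 = 35, g_{22} = 7
v^2 = 35 / 7 = 5

5


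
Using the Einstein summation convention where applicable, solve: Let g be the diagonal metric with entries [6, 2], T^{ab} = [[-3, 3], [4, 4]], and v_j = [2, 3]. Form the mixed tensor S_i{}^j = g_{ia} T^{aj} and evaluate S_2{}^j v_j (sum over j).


Step 1: lower the first index. For a diagonal metric, g_{ia} T^{aj} = g_{ii} T^{ij} (no sum on i).
g_{22} = 2
S_2{}^1 = 2 * T^{21} = 2 * 4 = 8
S_2{}^2 = 2 * T^{22} = 2 * 4 = 8
Step 2: contract S_2{}^j with v_j.
S_2{}^1 * v_1 = 8 * 2 = 16
S_2{}^2 * v_2 = 8 * 3 = 24
Result = 16 + 24 = 40

40


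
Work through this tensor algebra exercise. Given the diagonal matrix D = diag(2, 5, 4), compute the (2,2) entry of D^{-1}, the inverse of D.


For a diagonal matrix, the inverse has entries (D^{-1})_{ii} = 1/d_{ii}.
The diagonal entries are: d_{11} = 2, d_{22} = 5, d_{33} = 4
We need (D^{-1})_{22} = 1/d_{22} = 1/5 = 1/5

1/5


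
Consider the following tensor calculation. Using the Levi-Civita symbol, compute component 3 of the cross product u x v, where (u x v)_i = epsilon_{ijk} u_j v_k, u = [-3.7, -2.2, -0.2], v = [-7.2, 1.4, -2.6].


(u x v)_3 = sum_{j,k} epsilon_{3jk} u_j v_k. Only permutations of (1,2,3) contribute; the two non-zero terms are:
eps_{312} u_1 v_2 = 1 * -3.7 * 1.4 = -5.18
eps_{321} u_2 v_1 = -1 * -2.2 * -7.2 = -15.84
(u x v)_3 = -21.02

-21.02


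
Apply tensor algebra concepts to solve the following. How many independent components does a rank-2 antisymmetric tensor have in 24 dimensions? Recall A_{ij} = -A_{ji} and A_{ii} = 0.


An antisymmetric rank-2 tensor satisfies A_{ij} = -A_{ji}, so diagonal entries are zero.
The independent components are the upper-triangular entries: C(n, 2) = n(n-1)/2.
n = 24
C(24, 2) = 24 * 23 / 2 = 552 / 2 = 276

276


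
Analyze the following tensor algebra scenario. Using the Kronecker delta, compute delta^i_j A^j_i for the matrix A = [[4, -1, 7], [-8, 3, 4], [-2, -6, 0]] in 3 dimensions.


The contraction (trace) of a rank-2 tensor is the sum of its diagonal elements.
Diagonal entries: A[1,1] = 4, A[2,2] = 3, A[3,3] = 0
Tr(A) = 4 + 3 + 0 = 7

7


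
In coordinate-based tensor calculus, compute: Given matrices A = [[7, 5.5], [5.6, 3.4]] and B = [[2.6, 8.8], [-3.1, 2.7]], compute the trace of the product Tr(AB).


Tr(AB) = sum_i (AB)_{ii} where (AB)_{ii} = sum_k A_{ik} B_{ki}.
(AB)_{11} = 7*2.6 + 5.5*-3.1 = 1.15
(AB)_{22} = 5.6*8.8 + 3.4*2.7 = 58.46
Tr(AB) = 1.15 + 58.46 = 59.61

59.61


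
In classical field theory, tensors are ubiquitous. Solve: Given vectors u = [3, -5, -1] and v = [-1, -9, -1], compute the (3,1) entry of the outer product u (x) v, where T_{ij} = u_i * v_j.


The outer product entry T_{ij} = u_i * v_j.
We need i=3, j=1.
u_3 = -1, v_1 = -1
T_{3,1} = -1 * -1 = 1

1


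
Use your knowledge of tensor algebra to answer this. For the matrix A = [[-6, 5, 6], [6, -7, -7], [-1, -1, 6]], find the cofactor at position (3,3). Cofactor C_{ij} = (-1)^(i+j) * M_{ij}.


To find cofactor C_{33}, delete row 3 and column 3.
The resulting 2x2 submatrix is: [[-6, 5], [6, -7]]
Minor M_{33} = -6*-7 - 5*6
  = 42 - 30 = 12
Sign = (-1)^(3+3) = (-1)^6 = 1
Cofactor C_{33} = 1 * 12 = 12

12


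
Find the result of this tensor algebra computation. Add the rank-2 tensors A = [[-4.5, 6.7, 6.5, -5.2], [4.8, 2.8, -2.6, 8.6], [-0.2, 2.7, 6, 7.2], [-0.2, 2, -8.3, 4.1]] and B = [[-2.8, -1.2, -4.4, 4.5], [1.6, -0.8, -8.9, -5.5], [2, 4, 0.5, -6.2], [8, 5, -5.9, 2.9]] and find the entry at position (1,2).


Tensor addition is component-wise: (A + B)_{ij} = A_{ij} + B_{ij}.
A_{12} = 6.7
B_{12} = -1.2
(A + B)_{12} = 6.7 + -1.2 = 5.5

5.5


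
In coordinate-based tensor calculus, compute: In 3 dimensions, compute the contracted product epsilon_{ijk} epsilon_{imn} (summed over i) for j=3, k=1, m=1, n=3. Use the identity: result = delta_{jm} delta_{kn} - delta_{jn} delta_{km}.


Using the identity: epsilon_{ijk} epsilon_{imn} = delta_{jm} delta_{kn} - delta_{jn} delta_{km}.
delta_{31} = 0
delta_{13} = 0
delta_{33} = 1
delta_{11} = 1
Result = 0 * 0 - 1 * 1 = 0 - 1 = -1

-1


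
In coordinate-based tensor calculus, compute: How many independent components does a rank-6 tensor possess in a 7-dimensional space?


The number of components of a rank-r tensor in d dimensions is d^r.
Here d = 7 and r = 6.
7^6 = 117649

117649


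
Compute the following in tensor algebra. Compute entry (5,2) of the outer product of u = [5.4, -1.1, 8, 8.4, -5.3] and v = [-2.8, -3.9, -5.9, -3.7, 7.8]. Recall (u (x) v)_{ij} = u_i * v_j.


The outer product entry T_{ij} = u_i * v_j.
We need i=5, j=2.
u_5 = -5.3, v_2 = -3.9
T_{5,2} = -5.3 * -3.9 = 20.67

20.67


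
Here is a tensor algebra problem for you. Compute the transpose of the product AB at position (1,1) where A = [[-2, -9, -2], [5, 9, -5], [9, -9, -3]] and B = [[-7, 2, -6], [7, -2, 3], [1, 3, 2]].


(AB)^T_{ij} = (AB)_{ji} = sum_k A_{jk} B_{ki}.
For i=1, j=1 we need (AB)_{11}:
A_{11} * B_{11} = -2 * -7 = 14
A_{12} * B_{21} = -9 * 7 = -63
A_{13} * B_{31} = -2 * 1 = -2
Sum = 14 + -63 + -2 = -51

-51


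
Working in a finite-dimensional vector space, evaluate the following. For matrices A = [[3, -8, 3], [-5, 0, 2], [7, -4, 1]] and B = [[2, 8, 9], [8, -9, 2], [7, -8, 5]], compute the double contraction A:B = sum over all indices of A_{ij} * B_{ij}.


A:B = sum over all i,j of A_{ij} * B_{ij}.
Row 1: 3*2=6, -8*8=-64, 3*9=27 => row sum = -31
Row 2: -5*8=-40, 0*-9=0, 2*2=4 => row sum = -36
Row 3: 7*7=49, -4*-8=32, 1*5=5 => row sum = 86
Total = -31 + -36 + 86 = 19

19


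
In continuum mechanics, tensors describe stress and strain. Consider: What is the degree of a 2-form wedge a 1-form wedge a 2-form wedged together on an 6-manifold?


The degree of a wedge product is the sum of the degrees of the individual forms.
Degrees: 2, 1, 2
Total degree = 2 + 1 + 2 = 5

5


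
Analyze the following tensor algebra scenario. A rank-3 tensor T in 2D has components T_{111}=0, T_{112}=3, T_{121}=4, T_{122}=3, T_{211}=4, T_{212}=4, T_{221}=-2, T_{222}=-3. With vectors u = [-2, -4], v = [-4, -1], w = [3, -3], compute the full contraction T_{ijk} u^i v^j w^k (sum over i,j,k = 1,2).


S = sum over i,j,k of T_{ijk} u_i v_j w_k. Expanding all 8 terms:
T_{111}*u_1*v_1*w_1 = 0*-2*-4*3 = 0  (running total: 0)
T_{112}*u_1*v_1*w_2 = 3*-2*-4*-3 = -72  (running total: -72)
T_{121}*u_1*v_2*w_1 = 4*-2*-1*3 = 24  (running total: -48)
T_{122}*u_1*v_2*w_2 = 3*-2*-1*-3 = -18  (running total: -66)
T_{211}*u_2*v_1*w_1 = 4*-4*-4*3 = 192  (running total: 126)
T_{212}*u_2*v_1*w_2 = 4*-4*-4*-3 = -192  (running total: -66)
T_{221}*u_2*v_2*w_1 = -2*-4*-1*3 = -24  (running total: -90)
T_{222}*u_2*v_2*w_2 = -3*-4*-1*-3 = 36  (running total: -54)
S = -54

-54


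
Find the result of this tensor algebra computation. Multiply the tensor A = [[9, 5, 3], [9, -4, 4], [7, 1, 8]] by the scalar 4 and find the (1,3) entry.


Scalar multiplication: (cA)_{ij} = c * A_{ij}.
c = 4
A_{13} = 3
(cA)_{13} = 4 * 3 = 12

12


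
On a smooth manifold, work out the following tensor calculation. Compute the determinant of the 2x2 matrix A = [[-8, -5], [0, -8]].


For a 2x2 matrix [[a, b], [c, d]], det = a*d - b*c.
a = -8, b = -5, c = 0, d = -8
a*d = -8 * -8 = 64
b*c = -5 * 0 = 0
det = 64 - 0 = 64

64


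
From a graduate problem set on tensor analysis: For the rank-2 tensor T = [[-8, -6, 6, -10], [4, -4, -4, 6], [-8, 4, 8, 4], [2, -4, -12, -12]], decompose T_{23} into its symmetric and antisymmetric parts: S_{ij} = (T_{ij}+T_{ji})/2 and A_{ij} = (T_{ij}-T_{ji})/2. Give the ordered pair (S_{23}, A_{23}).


T_{23} = -4
T_{32} = 4
S_{23} = (-4 + 4)/2 = 0/2 = 0
A_{23} = (-4 - 4)/2 = -8/2 = -4
Check: S + A = 0 + -4 = -4 = T_{23}.

(0, -4)


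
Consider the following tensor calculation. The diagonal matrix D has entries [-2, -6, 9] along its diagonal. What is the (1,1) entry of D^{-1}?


For a diagonal matrix, the inverse has entries (D^{-1})_{ii} = 1/d_{ii}.
The diagonal entries are: d_{11} = -2, d_{22} = -6, d_{33} = 9
We need (D^{-1})_{11} = 1/d_{11} = 1/-2 = -1/2

-1/2


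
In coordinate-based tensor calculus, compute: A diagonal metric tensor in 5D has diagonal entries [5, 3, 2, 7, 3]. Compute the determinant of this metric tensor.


For a diagonal metric, the determinant is the product of diagonal entries.
Diagonal entries: 5, 3, 2, 7, 3
det(g) = 5 * 3 * 2 * 7 * 3 = 630

630


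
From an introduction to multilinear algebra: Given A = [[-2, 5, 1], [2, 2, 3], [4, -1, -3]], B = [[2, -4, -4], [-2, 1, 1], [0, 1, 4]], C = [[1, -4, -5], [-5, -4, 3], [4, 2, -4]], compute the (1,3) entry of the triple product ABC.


(ABC)_{13} = sum_m (AB)_{1m} C_{m3}. First compute row 1 of AB.
(AB)_{11} = -2*2 + 5*-2 + 1*0 = -14
(AB)_{12} = -2*-4 + 5*1 + 1*1 = 14
(AB)_{13} = -2*-4 + 5*1 + 1*4 = 17
Now contract with column 3 of C:
(AB)_{11} * C_{13} = -14 * -5 = 70
(AB)_{12} * C_{23} = 14 * 3 = 42
(AB)_{13} * C_{33} = 17 * -4 = -68
(ABC)_{13} = 70 + 42 + -68 = 44

44


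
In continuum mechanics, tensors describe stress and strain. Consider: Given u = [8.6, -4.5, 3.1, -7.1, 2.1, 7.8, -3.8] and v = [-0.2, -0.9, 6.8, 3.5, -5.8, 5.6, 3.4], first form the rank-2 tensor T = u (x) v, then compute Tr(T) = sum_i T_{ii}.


The outer product gives T_{ij} = u_i v_j.
The trace (contraction) is Tr(T) = sum_i T_{ii} = sum_i u_i v_i.
Diagonal entries:
T_{11} = u_1 * v_1 = 8.6 * -0.2 = -1.72
T_{22} = u_2 * v_2 = -4.5 * -0.9 = 4.05
T_{33} = u_3 * v_3 = 3.1 * 6.8 = 21.08
T_{44} = u_4 * v_4 = -7.1 * 3.5 = -24.85
T_{55} = u_5 * v_5 = 2.1 * -5.8 = -12.18
T_{66} = u_6 * v_6 = 7.8 * 5.6 = 43.68
T_{77} = u_7 * v_7 = -3.8 * 3.4 = -12.92
Tr(T) = -1.72 + 4.05 + 21.08 + -24.85 + -12.18 + 43.68 + -12.92 = 17.14

17.14


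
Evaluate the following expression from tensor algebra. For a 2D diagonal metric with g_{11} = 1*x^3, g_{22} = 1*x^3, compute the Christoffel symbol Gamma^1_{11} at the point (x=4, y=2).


For a diagonal metric, Gamma^k_{ij} = (1/2) g^{kk} (dg_{ik}/dx_j + dg_{jk}/dx_i - dg_{ij}/dx_k).
The metric is diagonal, so g_{ab} = 0 for a != b.
At the given point: g_{11} = 64, g_{22} = 64
g^{11} = 1/64
dg_{11}/dx_1 = dg_{11}/dx_1 = 48
dg_{11}/dx_1 = dg_{11}/dx_1 = 48
dg_{11}/dx_1 = dg_{11}/dx_1 = 48
Numerator = 48 + 48 - 48 = 48
Gamma^1_{11} = 48 / (2 * 64) = 3/8

3/8


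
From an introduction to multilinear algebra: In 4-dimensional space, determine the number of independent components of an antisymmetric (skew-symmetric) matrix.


An antisymmetric rank-2 tensor satisfies A_{ij} = -A_{ji}, so diagonal entries are zero.
The independent components are the upper-triangular entries: C(n, 2) = n(n-1)/2.
n = 4
C(4, 2) = 4 * 3 / 2 = 12 / 2 = 6

6


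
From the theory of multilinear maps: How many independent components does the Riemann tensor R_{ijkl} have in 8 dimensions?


The Riemann tensor in d dimensions has d^2(d^2 - 1)/12 independent components.
d = 8, so d^2 = 64
d^2 - 1 = 63
d^2(d^2 - 1) = 64 * 63 = 4032
Divide by 12: 4032 / 12 = 336

336


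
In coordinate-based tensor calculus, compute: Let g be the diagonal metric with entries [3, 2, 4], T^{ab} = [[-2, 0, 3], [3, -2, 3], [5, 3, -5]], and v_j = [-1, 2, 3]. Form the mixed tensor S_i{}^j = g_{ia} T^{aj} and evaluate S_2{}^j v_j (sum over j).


Step 1: lower the first index. For a diagonal metric, g_{ia} T^{aj} = g_{ii} T^{ij} (no sum on i).
g_{22} = 2
S_2{}^1 = 2 * T^{21} = 2 * 3 = 6
S_2{}^2 = 2 * T^{22} = 2 * -2 = -4
S_2{}^3 = 2 * T^{23} = 2 * 3 = 6
Step 2: contract S_2{}^j with v_j.
S_2{}^1 * v_1 = 6 * -1 = -6
S_2{}^2 * v_2 = -4 * 2 = -8
S_2{}^3 * v_3 = 6 * 3 = 18
Result = -6 + -8 + 18 = 4

4


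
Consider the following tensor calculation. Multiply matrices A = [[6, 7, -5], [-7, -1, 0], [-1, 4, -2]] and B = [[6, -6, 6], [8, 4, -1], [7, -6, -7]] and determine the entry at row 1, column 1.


(AB)_{ij} = sum_k A_{ik} B_{kj}.
For i=1, j=1:
A_{11} * B_{11} = 6 * 6 = 36
A_{12} * B_{21} = 7 * 8 = 56
A_{13} * B_{31} = -5 * 7 = -35
Sum = 36 + 56 + -35 = 57

57


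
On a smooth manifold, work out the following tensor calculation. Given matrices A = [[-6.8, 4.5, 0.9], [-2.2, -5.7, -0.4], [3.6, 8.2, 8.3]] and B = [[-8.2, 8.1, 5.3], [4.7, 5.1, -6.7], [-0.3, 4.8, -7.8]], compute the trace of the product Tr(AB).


Tr(AB) = sum_i (AB)_{ii} where (AB)_{ii} = sum_k A_{ik} B_{ki}.
(AB)_{11} = -6.8*-8.2 + 4.5*4.7 + 0.9*-0.3 = 76.64
(AB)_{22} = -2.2*8.1 + -5.7*5.1 + -0.4*4.8 = -48.81
(AB)_{33} = 3.6*5.3 + 8.2*-6.7 + 8.3*-7.8 = -100.6
Tr(AB) = 76.64 + -48.81 + -100.6 = -72.77

-72.77


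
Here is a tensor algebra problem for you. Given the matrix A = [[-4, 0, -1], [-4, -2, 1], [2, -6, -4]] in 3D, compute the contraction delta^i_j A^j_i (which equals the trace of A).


The contraction (trace) of a rank-2 tensor is the sum of its diagonal elements.
Diagonal entries: A[1,1] = -4, A[2,2] = -2, A[3,3] = -4
Tr(A) = -4 + -2 + -4 = -10

-10


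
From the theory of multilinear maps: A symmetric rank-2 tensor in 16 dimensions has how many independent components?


A symmetric rank-2 tensor in d dimensions has d(d+1)/2 independent components.
d = 16
d(d+1)/2 = 16 * 17 / 2 = 272 / 2 = 136

136


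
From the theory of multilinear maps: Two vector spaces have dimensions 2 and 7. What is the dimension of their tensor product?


The dimension of a tensor product is the product of dimensions.
dim(V) = 2, dim(W) = 7
dim(V (x) W) = 2 * 7 = 14

14


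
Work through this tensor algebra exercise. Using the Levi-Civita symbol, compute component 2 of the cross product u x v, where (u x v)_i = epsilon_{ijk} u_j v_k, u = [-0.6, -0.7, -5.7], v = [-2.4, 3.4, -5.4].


(u x v)_2 = sum_{j,k} epsilon_{2jk} u_j v_k. Only permutations of (1,2,3) contribute; the two non-zero terms are:
eps_{213} u_1 v_3 = -1 * -0.6 * -5.4 = -3.24
eps_{231} u_3 v_1 = 1 * -5.7 * -2.4 = 13.68
(u x v)_2 = 10.44

10.44


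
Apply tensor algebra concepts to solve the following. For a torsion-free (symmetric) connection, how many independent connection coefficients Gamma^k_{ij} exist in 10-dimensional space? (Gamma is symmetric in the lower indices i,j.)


Christoffel symbols Gamma^k_{ij} are symmetric in i,j, so there are d * d(d+1)/2 independent symbols.
d = 10
d(d+1)/2 = 10 * 11 / 2 = 55
Total = 10 * 55 = 550

550


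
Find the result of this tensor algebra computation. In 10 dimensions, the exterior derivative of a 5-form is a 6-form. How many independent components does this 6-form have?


The exterior derivative of a p-form is a (p+1)-form.
Its number of independent components is C(n, p+1).
n = 10, p+1 = 6
C(10, 6) = 210

210


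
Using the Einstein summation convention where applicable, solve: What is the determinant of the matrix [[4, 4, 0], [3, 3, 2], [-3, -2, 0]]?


Expanding along the first row, det(A) = a11*M_11 - a12*M_12 + a13*M_13, where M_1j is the (1,j) minor.
Minor M_11 = 3*0 - 2*-2 = 4
Minor M_12 = 3*0 - 2*-3 = 6
Minor M_13 = 3*-2 - 3*-3 = 3
det = 4*(4) - 4*(6) + 0*(3)
    = 16 - 24 + 0
    = -8

-8


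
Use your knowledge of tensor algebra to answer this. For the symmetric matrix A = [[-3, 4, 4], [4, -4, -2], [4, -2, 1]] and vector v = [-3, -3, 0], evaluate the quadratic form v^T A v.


First compute Av:
(Av)_1 = -3*-3 + 4*-3 + 4*0 = -3
(Av)_2 = 4*-3 + -4*-3 + -2*0 = 0
(Av)_3 = 4*-3 + -2*-3 + 1*0 = -6
Av = [-3, 0, -6]
Then v^T (Av) = -3*-3 + -3*0 + 0*-6
= 9 + 0 + 0 = 9

9


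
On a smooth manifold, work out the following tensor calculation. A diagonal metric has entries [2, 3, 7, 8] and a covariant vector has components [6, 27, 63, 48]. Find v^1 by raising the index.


To raise an index with a diagonal metric: v^i = v_i / g_{ii}.
For index 1: v_1 = 6, g_{11} = 2
v^1 = 6 / 2 = 3

3


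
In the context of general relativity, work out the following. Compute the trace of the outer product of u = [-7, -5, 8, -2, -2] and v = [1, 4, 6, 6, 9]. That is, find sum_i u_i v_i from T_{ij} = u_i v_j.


The outer product gives T_{ij} = u_i v_j.
The trace (contraction) is Tr(T) = sum_i T_{ii} = sum_i u_i v_i.
Diagonal entries:
T_{11} = u_1 * v_1 = -7 * 1 = -7
T_{22} = u_2 * v_2 = -5 * 4 = -20
T_{33} = u_3 * v_3 = 8 * 6 = 48
T_{44} = u_4 * v_4 = -2 * 6 = -12
T_{55} = u_5 * v_5 = -2 * 9 = -18
Tr(T) = -7 + -20 + 48 + -12 + -18 = -9

-9


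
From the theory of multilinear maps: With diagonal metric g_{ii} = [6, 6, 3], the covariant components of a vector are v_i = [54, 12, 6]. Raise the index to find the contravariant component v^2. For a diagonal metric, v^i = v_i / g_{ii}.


To raise an index with a diagonal metric: v^i = v_i / g_{ii}.
For index 2: v_2 = 12, g_{22} = 6
v^2 = 12 / 6 = 2

2


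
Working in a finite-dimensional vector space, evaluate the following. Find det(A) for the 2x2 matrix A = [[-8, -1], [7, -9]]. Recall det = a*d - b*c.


For a 2x2 matrix [[a, b], [c, d]], det = a*d - b*c.
a = -8, b = -1, c = 7, d = -9
a*d = -8 * -9 = 72
b*c = -1 * 7 = -7
det = 72 - -7 = 79

79


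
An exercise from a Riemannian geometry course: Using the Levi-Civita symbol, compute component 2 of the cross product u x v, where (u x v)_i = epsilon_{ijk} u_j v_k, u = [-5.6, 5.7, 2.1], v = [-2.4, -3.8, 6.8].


(u x v)_2 = sum_{j,k} epsilon_{2jk} u_j v_k. Only permutations of (1,2,3) contribute; the two non-zero terms are:
eps_{213} u_1 v_3 = -1 * -5.6 * 6.8 = 38.08
eps_{231} u_3 v_1 = 1 * 2.1 * -2.4 = -5.04
(u x v)_2 = 33.04

33.04


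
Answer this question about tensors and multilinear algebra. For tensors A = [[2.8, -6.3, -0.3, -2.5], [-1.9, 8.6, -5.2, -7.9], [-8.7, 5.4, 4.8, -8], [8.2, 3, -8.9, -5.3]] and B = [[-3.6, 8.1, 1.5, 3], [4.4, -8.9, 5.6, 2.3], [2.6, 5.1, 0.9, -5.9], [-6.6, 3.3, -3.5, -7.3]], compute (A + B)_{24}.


Tensor addition is component-wise: (A + B)_{ij} = A_{ij} + B_{ij}.
A_{24} = -7.9
B_{24} = 2.3
(A + B)_{24} = -7.9 + 2.3 = -5.6

-5.6


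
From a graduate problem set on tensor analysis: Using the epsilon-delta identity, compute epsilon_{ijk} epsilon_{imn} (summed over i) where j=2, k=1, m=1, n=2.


Using the identity: epsilon_{ijk} epsilon_{imn} = delta_{jm} delta_{kn} - delta_{jn} delta_{km}.
delta_{21} = 0
delta_{12} = 0
delta_{22} = 1
delta_{11} = 1
Result = 0 * 0 - 1 * 1 = 0 - 1 = -1

-1


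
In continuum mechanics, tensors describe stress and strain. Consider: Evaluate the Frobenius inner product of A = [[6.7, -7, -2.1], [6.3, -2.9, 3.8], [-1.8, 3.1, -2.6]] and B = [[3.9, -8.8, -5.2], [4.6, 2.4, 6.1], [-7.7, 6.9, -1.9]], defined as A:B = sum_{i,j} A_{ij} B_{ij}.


A:B = sum over all i,j of A_{ij} * B_{ij}.
Row 1: 6.7*3.9=26.13, -7*-8.8=61.6, -2.1*-5.2=10.92 => row sum = 98.65
Row 2: 6.3*4.6=28.98, -2.9*2.4=-6.96, 3.8*6.1=23.18 => row sum = 45.2
Row 3: -1.8*-7.7=13.86, 3.1*6.9=21.39, -2.6*-1.9=4.94 => row sum = 40.19
Total = 98.65 + 45.2 + 40.19 = 184.04

184.04


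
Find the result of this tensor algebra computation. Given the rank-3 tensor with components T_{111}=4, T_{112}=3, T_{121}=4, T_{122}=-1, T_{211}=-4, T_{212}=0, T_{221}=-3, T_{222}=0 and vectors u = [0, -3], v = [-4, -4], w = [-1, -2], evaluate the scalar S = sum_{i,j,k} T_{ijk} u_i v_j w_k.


S = sum over i,j,k of T_{ijk} u_i v_j w_k. Expanding all 8 terms:
T_{111}*u_1*v_1*w_1 = 4*0*-4*-1 = 0  (running total: 0)
T_{112}*u_1*v_1*w_2 = 3*0*-4*-2 = 0  (running total: 0)
T_{121}*u_1*v_2*w_1 = 4*0*-4*-1 = 0  (running total: 0)
T_{122}*u_1*v_2*w_2 = -1*0*-4*-2 = 0  (running total: 0)
T_{211}*u_2*v_1*w_1 = -4*-3*-4*-1 = 48  (running total: 48)
T_{212}*u_2*v_1*w_2 = 0*-3*-4*-2 = 0  (running total: 48)
T_{221}*u_2*v_2*w_1 = -3*-3*-4*-1 = 36  (running total: 84)
T_{222}*u_2*v_2*w_2 = 0*-3*-4*-2 = 0  (running total: 84)
S = 84

84


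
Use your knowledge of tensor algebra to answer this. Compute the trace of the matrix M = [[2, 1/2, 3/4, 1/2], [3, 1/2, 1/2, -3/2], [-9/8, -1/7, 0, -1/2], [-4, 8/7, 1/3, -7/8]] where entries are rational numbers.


The trace is the sum of diagonal entries.
Diagonal: M[1,1] = 2, M[2,2] = 1/2, M[3,3] = 0, M[4,4] = -7/8
Tr(M) = 2 + 1/2 + 0 + -7/8
Computing step by step:
After adding M[1,1]: 2
After adding M[2,2]: 5/2
After adding M[3,3]: 5/2
After adding M[4,4]: 13/8
Tr(M) = 13/8

13/8


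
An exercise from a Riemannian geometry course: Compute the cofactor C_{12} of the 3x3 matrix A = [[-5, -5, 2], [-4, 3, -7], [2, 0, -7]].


To find cofactor C_{12}, delete row 1 and column 2.
The resulting 2x2 submatrix is: [[-4, -7], [2, -7]]
Minor M_{12} = -4*-7 - -7*2
  = 28 - -14 = 42
Sign = (-1)^(1+2) = (-1)^3 = -1
Cofactor C_{12} = -1 * 42 = -42

-42


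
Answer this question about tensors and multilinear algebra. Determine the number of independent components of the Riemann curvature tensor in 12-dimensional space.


The Riemann tensor in d dimensions has d^2(d^2 - 1)/12 independent components.
d = 12, so d^2 = 144
d^2 - 1 = 143
d^2(d^2 - 1) = 144 * 143 = 20592
Divide by 12: 20592 / 12 = 1716

1716


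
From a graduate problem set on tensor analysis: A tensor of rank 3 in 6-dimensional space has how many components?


The number of components of a rank-r tensor in d dimensions is d^r.
Here d = 6 and r = 3.
6^3 = 216

216


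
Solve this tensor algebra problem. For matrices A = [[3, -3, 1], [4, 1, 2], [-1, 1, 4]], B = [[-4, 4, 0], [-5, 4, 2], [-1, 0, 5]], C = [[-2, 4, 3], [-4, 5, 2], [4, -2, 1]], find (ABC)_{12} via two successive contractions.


(ABC)_{12} = sum_m (AB)_{1m} C_{m2}. First compute row 1 of AB.
(AB)_{11} = 3*-4 + -3*-5 + 1*-1 = 2
(AB)_{12} = 3*4 + -3*4 + 1*0 = 0
(AB)_{13} = 3*0 + -3*2 + 1*5 = -1
Now contract with column 2 of C:
(AB)_{11} * C_{12} = 2 * 4 = 8
(AB)_{12} * C_{22} = 0 * 5 = 0
(AB)_{13} * C_{32} = -1 * -2 = 2
(ABC)_{12} = 8 + 0 + 2 = 10

10


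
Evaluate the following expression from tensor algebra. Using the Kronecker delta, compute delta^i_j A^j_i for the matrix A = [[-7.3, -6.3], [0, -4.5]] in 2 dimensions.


The contraction (trace) of a rank-2 tensor is the sum of its diagonal elements.
Diagonal entries: A[1,1] = -7.3, A[2,2] = -4.5
Tr(A) = -7.3 + -4.5 = -11.8

-11.8


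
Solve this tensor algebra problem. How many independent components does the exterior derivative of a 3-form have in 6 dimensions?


The exterior derivative of a p-form is a (p+1)-form.
Its number of independent components is C(n, p+1).
n = 6, p+1 = 4
C(6, 4) = 15

15


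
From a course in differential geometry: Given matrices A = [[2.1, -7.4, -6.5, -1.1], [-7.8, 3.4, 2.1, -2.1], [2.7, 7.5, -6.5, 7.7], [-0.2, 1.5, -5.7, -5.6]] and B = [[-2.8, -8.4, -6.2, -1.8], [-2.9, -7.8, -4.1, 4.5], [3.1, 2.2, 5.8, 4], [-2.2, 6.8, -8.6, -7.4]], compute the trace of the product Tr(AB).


Tr(AB) = sum_i (AB)_{ii} where (AB)_{ii} = sum_k A_{ik} B_{ki}.
(AB)_{11} = 2.1*-2.8 + -7.4*-2.9 + -6.5*3.1 + -1.1*-2.2 = -2.15
(AB)_{22} = -7.8*-8.4 + 3.4*-7.8 + 2.1*2.2 + -2.1*6.8 = 29.34
(AB)_{33} = 2.7*-6.2 + 7.5*-4.1 + -6.5*5.8 + 7.7*-8.6 = -151.41
(AB)_{44} = -0.2*-1.8 + 1.5*4.5 + -5.7*4 + -5.6*-7.4 = 25.75
Tr(AB) = -2.15 + 29.34 + -151.41 + 25.75 = -98.47

-98.47


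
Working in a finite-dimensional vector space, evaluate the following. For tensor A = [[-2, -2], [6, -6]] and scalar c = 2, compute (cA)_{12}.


Scalar multiplication: (cA)_{ij} = c * A_{ij}.
c = 2
A_{12} = -2
(cA)_{12} = 2 * -2 = -4

-4


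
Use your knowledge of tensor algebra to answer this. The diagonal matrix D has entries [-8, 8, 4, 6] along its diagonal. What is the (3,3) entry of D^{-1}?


For a diagonal matrix, the inverse has entries (D^{-1})_{ii} = 1/d_{ii}.
The diagonal entries are: d_{11} = -8, d_{22} = 8, d_{33} = 4, d_{44} = 6
We need (D^{-1})_{33} = 1/d_{33} = 1/4 = 1/4

1/4


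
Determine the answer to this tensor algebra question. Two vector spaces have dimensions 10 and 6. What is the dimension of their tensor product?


The dimension of a tensor product is the product of dimensions.
dim(V) = 10, dim(W) = 6
dim(V (x) W) = 10 * 6 = 60

60


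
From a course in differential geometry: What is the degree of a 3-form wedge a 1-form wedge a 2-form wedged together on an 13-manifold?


The degree of a wedge product is the sum of the degrees of the individual forms.
Degrees: 3, 1, 2
Total degree = 3 + 1 + 2 = 6

6


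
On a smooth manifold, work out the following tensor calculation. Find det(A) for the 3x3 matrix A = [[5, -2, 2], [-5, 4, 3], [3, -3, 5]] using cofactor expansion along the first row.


Expanding along the first row, det(A) = a11*M_11 - a12*M_12 + a13*M_13, where M_1j is the (1,j) minor.
Minor M_11 = 4*5 - 3*-3 = 29
Minor M_12 = -5*5 - 3*3 = -34
Minor M_13 = -5*-3 - 4*3 = 3
det = 5*(29) - -2*(-34) + 2*(3)
    = 145 - 68 + 6
    = 83

83


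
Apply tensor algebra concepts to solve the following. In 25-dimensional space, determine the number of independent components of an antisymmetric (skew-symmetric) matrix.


An antisymmetric rank-2 tensor satisfies A_{ij} = -A_{ji}, so diagonal entries are zero.
The independent components are the upper-triangular entries: C(n, 2) = n(n-1)/2.
n = 25
C(25, 2) = 25 * 24 / 2 = 600 / 2 = 300

300


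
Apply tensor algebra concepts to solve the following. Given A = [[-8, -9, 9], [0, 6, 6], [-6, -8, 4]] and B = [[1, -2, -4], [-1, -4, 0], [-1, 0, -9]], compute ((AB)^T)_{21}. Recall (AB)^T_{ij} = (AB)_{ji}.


(AB)^T_{ij} = (AB)_{ji} = sum_k A_{jk} B_{ki}.
For i=2, j=1 we need (AB)_{12}:
A_{11} * B_{12} = -8 * -2 = 16
A_{12} * B_{22} = -9 * -4 = 36
A_{13} * B_{32} = 9 * 0 = 0
Sum = 16 + 36 + 0 = 52

52


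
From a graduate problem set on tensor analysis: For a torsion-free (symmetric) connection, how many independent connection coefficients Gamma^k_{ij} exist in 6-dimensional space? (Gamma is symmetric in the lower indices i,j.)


Christoffel symbols Gamma^k_{ij} are symmetric in i,j, so there are d * d(d+1)/2 independent symbols.
d = 6
d(d+1)/2 = 6 * 7 / 2 = 21
Total = 6 * 21 = 126

126


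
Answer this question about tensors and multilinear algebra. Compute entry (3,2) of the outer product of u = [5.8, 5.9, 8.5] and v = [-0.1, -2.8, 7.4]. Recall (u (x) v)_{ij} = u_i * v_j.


The outer product entry T_{ij} = u_i * v_j.
We need i=3, j=2.
u_3 = 8.5, v_2 = -2.8
T_{3,2} = 8.5 * -2.8 = -23.8

-23.8


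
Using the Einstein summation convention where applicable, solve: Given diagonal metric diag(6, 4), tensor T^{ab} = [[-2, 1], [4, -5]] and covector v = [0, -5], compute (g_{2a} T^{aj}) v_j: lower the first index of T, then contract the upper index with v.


Step 1: lower the first index. For a diagonal metric, g_{ia} T^{aj} = g_{ii} T^{ij} (no sum on i).
g_{22} = 4
S_2{}^1 = 4 * T^{21} = 4 * 4 = 16
S_2{}^2 = 4 * T^{22} = 4 * -5 = -20
Step 2: contract S_2{}^j with v_j.
S_2{}^1 * v_1 = 16 * 0 = 0
S_2{}^2 * v_2 = -20 * -5 = 100
Result = 0 + 100 = 100

100


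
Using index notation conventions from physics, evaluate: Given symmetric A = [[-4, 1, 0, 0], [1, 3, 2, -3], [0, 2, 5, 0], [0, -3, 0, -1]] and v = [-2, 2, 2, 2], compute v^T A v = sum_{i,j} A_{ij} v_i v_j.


First compute Av:
(Av)_1 = -4*-2 + 1*2 + 0*2 + 0*2 = 10
(Av)_2 = 1*-2 + 3*2 + 2*2 + -3*2 = 2
(Av)_3 = 0*-2 + 2*2 + 5*2 + 0*2 = 14
(Av)_4 = 0*-2 + -3*2 + 0*2 + -1*2 = -8
Av = [10, 2, 14, -8]
Then v^T (Av) = -2*10 + 2*2 + 2*14 + 2*-8
= -20 + 4 + 28 + -16 = -4

-4


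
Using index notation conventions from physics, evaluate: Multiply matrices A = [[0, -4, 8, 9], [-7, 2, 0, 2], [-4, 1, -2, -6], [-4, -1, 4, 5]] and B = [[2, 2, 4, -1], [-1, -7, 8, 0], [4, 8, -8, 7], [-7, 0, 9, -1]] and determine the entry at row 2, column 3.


(AB)_{ij} = sum_k A_{ik} B_{kj}.
For i=2, j=3:
A_{21} * B_{13} = -7 * 4 = -28
A_{22} * B_{23} = 2 * 8 = 16
A_{23} * B_{33} = 0 * -8 = 0
A_{24} * B_{43} = 2 * 9 = 18
Sum = -28 + 16 + 0 + 18 = 6

6


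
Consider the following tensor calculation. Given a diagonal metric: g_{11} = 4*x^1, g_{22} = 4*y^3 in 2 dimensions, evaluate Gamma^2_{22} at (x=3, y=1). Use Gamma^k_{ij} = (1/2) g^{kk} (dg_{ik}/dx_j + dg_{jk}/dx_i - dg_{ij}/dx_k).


For a diagonal metric, Gamma^k_{ij} = (1/2) g^{kk} (dg_{ik}/dx_j + dg_{jk}/dx_i - dg_{ij}/dx_k).
The metric is diagonal, so g_{ab} = 0 for a != b.
At the given point: g_{11} = 12, g_{22} = 4
g^{22} = 1/4
dg_{22}/dx_2 = dg_{22}/dx_2 = 12
dg_{22}/dx_2 = dg_{22}/dx_2 = 12
dg_{22}/dx_2 = dg_{22}/dx_2 = 12
Numerator = 12 + 12 - 12 = 12
Gamma^2_{22} = 12 / (2 * 4) = 3/2

3/2


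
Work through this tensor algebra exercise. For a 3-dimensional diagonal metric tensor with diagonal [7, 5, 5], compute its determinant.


For a diagonal metric, the determinant is the product of diagonal entries.
Diagonal entries: 7, 5, 5
det(g) = 7 * 5 * 5 = 175

175


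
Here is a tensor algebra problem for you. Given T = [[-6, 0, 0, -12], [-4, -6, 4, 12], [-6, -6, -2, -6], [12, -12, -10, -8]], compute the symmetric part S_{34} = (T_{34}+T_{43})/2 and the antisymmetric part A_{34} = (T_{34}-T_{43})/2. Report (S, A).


T_{34} = -6
T_{43} = -10
S_{34} = (-6 + -10)/2 = -16/2 = -8
A_{34} = (-6 - -10)/2 = 4/2 = 2
Check: S + A = -8 + 2 = -6 = T_{34}.

(-8, 2)


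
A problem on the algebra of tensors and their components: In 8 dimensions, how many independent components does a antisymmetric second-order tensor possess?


A antisymmetric rank-2 tensor in d dimensions has d(d-1)/2 independent components.
d = 8
d(d-1)/2 = 8 * 7 / 2 = 56 / 2 = 28

28


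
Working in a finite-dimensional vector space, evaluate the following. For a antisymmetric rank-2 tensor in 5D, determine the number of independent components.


A antisymmetric rank-2 tensor in d dimensions has d(d-1)/2 independent components.
d = 5
d(d-1)/2 = 5 * 4 / 2 = 20 / 2 = 10

10


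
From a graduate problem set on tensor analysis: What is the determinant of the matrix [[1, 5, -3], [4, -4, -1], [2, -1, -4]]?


Expanding along the first row, det(A) = a11*M_11 - a12*M_12 + a13*M_13, where M_1j is the (1,j) minor.
Minor M_11 = -4*-4 - -1*-1 = 15
Minor M_12 = 4*-4 - -1*2 = -14
Minor M_13 = 4*-1 - -4*2 = 4
det = 1*(15) - 5*(-14) + -3*(4)
    = 15 - -70 + -12
    = 73

73


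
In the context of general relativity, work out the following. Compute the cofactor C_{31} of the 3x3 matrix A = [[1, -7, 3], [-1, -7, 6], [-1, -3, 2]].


To find cofactor C_{31}, delete row 3 and column 1.
The resulting 2x2 submatrix is: [[-7, 3], [-7, 6]]
Minor M_{31} = -7*6 - 3*-7
  = -42 - -21 = -21
Sign = (-1)^(3+1) = (-1)^4 = 1
Cofactor C_{31} = 1 * -21 = -21

-21


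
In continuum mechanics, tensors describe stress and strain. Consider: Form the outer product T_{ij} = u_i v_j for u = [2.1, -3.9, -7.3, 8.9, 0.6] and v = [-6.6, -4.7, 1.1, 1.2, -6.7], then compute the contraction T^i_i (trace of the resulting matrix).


The outer product gives T_{ij} = u_i v_j.
The trace (contraction) is Tr(T) = sum_i T_{ii} = sum_i u_i v_i.
Diagonal entries:
T_{11} = u_1 * v_1 = 2.1 * -6.6 = -13.86
T_{22} = u_2 * v_2 = -3.9 * -4.7 = 18.33
T_{33} = u_3 * v_3 = -7.3 * 1.1 = -8.03
T_{44} = u_4 * v_4 = 8.9 * 1.2 = 10.68
T_{55} = u_5 * v_5 = 0.6 * -6.7 = -4.02
Tr(T) = -13.86 + 18.33 + -8.03 + 10.68 + -4.02 = 3.1

3.1


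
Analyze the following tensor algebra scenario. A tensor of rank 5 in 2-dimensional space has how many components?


The number of components of a rank-r tensor in d dimensions is d^r.
Here d = 2 and r = 5.
2^5 = 32

32


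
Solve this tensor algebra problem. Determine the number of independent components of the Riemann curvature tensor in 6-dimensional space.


The Riemann tensor in d dimensions has d^2(d^2 - 1)/12 independent components.
d = 6, so d^2 = 36
d^2 - 1 = 35
d^2(d^2 - 1) = 36 * 35 = 1260
Divide by 12: 1260 / 12 = 105

105


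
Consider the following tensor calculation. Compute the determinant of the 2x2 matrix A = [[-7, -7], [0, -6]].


For a 2x2 matrix [[a, b], [c, d]], det = a*d - b*c.
a = -7, b = -7, c = 0, d = -6
a*d = -7 * -6 = 42
b*c = -7 * 0 = 0
det = 42 - 0 = 42

42


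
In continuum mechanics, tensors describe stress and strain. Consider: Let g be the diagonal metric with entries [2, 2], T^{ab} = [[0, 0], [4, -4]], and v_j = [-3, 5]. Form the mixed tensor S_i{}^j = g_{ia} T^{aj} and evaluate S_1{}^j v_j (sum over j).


Step 1: lower the first index. For a diagonal metric, g_{ia} T^{aj} = g_{ii} T^{ij} (no sum on i).
g_{11} = 2
S_1{}^1 = 2 * T^{11} = 2 * 0 = 0
S_1{}^2 = 2 * T^{12} = 2 * 0 = 0
Step 2: contract S_1{}^j with v_j.
S_1{}^1 * v_1 = 0 * -3 = 0
S_1{}^2 * v_2 = 0 * 5 = 0
Result = 0 + 0 = 0

0


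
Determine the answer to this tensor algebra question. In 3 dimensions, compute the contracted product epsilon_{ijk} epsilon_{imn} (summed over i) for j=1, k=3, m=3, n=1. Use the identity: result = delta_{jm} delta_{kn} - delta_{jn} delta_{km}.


Using the identity: epsilon_{ijk} epsilon_{imn} = delta_{jm} delta_{kn} - delta_{jn} delta_{km}.
delta_{13} = 0
delta_{31} = 0
delta_{11} = 1
delta_{33} = 1
Result = 0 * 0 - 1 * 1 = 0 - 1 = -1

-1


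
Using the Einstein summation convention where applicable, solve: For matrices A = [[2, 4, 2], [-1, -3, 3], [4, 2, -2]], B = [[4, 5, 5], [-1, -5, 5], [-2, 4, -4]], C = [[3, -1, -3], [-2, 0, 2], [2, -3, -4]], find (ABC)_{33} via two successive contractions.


(ABC)_{33} = sum_m (AB)_{3m} C_{m3}. First compute row 3 of AB.
(AB)_{31} = 4*4 + 2*-1 + -2*-2 = 18
(AB)_{32} = 4*5 + 2*-5 + -2*4 = 2
(AB)_{33} = 4*5 + 2*5 + -2*-4 = 38
Now contract with column 3 of C:
(AB)_{31} * C_{13} = 18 * -3 = -54
(AB)_{32} * C_{23} = 2 * 2 = 4
(AB)_{33} * C_{33} = 38 * -4 = -152
(ABC)_{33} = -54 + 4 + -152 = -202

-202


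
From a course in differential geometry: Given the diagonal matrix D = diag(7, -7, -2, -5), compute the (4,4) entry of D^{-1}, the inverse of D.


For a diagonal matrix, the inverse has entries (D^{-1})_{ii} = 1/d_{ii}.
The diagonal entries are: d_{11} = 7, d_{22} = -7, d_{33} = -2, d_{44} = -5
We need (D^{-1})_{44} = 1/d_{44} = 1/-5 = -1/5

-1/5


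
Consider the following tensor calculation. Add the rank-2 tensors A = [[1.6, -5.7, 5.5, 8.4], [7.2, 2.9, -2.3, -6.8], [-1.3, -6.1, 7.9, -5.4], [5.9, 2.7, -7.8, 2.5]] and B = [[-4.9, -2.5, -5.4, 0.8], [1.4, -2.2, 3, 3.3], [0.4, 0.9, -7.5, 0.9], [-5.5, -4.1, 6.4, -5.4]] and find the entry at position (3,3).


Tensor addition is component-wise: (A + B)_{ij} = A_{ij} + B_{ij}.
A_{33} = 7.9
B_{33} = -7.5
(A + B)_{33} = 7.9 + -7.5 = 0.4

0.4


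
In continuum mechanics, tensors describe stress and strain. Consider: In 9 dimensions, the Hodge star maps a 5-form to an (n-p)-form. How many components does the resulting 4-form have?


The Hodge dual of a p-form on an n-dimensional manifold is an (n-p)-form.
n = 9, p = 5, so dual degree = 9 - 5 = 4
The number of components is C(n, n-p) = C(9, 4) = 126

126


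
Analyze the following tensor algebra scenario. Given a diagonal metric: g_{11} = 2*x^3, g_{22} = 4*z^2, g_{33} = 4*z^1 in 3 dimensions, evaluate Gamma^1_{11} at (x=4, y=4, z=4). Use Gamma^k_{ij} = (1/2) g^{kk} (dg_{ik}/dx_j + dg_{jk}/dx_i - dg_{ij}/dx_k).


For a diagonal metric, Gamma^k_{ij} = (1/2) g^{kk} (dg_{ik}/dx_j + dg_{jk}/dx_i - dg_{ij}/dx_k).
The metric is diagonal, so g_{ab} = 0 for a != b.
At the given point: g_{11} = 128, g_{22} = 64, g_{33} = 16
g^{11} = 1/128
dg_{11}/dx_1 = dg_{11}/dx_1 = 96
dg_{11}/dx_1 = dg_{11}/dx_1 = 96
dg_{11}/dx_1 = dg_{11}/dx_1 = 96
Numerator = 96 + 96 - 96 = 96
Gamma^1_{11} = 96 / (2 * 128) = 3/8

3/8


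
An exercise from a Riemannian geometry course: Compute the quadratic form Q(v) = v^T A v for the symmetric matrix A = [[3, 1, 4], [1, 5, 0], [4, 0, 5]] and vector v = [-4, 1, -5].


First compute Av:
(Av)_1 = 3*-4 + 1*1 + 4*-5 = -31
(Av)_2 = 1*-4 + 5*1 + 0*-5 = 1
(Av)_3 = 4*-4 + 0*1 + 5*-5 = -41
Av = [-31, 1, -41]
Then v^T (Av) = -4*-31 + 1*1 + -5*-41
= 124 + 1 + 205 = 330

330


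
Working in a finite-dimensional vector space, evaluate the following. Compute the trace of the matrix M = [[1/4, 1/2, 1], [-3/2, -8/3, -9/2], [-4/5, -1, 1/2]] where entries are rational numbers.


The trace is the sum of diagonal entries.
Diagonal: M[1,1] = 1/4, M[2,2] = -8/3, M[3,3] = 1/2
Tr(M) = 1/4 + -8/3 + 1/2
Computing step by step:
After adding M[1,1]: 1/4
After adding M[2,2]: -29/12
After adding M[3,3]: -23/12
Tr(M) = -23/12

-23/12


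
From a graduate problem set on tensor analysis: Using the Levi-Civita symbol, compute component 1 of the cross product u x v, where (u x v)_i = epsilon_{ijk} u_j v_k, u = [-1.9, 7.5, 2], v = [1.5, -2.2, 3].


(u x v)_1 = sum_{j,k} epsilon_{1jk} u_j v_k. Only permutations of (1,2,3) contribute; the two non-zero terms are:
eps_{123} u_2 v_3 = 1 * 7.5 * 3 = 22.5
eps_{132} u_3 v_2 = -1 * 2 * -2.2 = 4.4
(u x v)_1 = 26.9

26.9


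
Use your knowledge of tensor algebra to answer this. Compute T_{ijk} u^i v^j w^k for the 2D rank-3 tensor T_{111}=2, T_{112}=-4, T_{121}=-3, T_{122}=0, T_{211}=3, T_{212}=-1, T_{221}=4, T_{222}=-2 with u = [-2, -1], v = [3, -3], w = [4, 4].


S = sum over i,j,k of T_{ijk} u_i v_j w_k. Expanding all 8 terms:
T_{111}*u_1*v_1*w_1 = 2*-2*3*4 = -48  (running total: -48)
T_{112}*u_1*v_1*w_2 = -4*-2*3*4 = 96  (running total: 48)
T_{121}*u_1*v_2*w_1 = -3*-2*-3*4 = -72  (running total: -24)
T_{122}*u_1*v_2*w_2 = 0*-2*-3*4 = 0  (running total: -24)
T_{211}*u_2*v_1*w_1 = 3*-1*3*4 = -36  (running total: -60)
T_{212}*u_2*v_1*w_2 = -1*-1*3*4 = 12  (running total: -48)
T_{221}*u_2*v_2*w_1 = 4*-1*-3*4 = 48  (running total: 0)
T_{222}*u_2*v_2*w_2 = -2*-1*-3*4 = -24  (running total: -24)
S = -24

-24
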